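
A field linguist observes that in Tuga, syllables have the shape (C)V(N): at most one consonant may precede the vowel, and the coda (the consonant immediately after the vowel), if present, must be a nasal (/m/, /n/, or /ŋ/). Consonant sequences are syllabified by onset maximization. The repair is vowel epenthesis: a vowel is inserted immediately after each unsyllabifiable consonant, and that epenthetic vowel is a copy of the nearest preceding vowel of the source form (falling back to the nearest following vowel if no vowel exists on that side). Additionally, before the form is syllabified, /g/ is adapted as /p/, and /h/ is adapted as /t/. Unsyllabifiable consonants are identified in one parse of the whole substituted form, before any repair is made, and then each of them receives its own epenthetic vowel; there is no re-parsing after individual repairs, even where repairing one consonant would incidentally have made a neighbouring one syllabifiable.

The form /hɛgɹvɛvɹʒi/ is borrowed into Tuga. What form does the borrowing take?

Substitution: /h/ → /t/, /g/ → /p/, giving /tɛpɹvɛvɹʒi/.
The consonants /p/, /ɹ/, /v/, /ɹ/ cannot be parsed into a legal (C)V(N) syllable (only a nasal (/m/, /n/, or /ŋ/) is licensed in coda position; onsets are limited to one consonant).
Inserting the epenthetic vowel yields /p/ → /pɛ/, /ɹ/ → /ɹɛ/, /v/ → /vɛ/, /ɹ/ → /ɹɛ/.

tɛpɛɹɛvɛvɛɹɛʒi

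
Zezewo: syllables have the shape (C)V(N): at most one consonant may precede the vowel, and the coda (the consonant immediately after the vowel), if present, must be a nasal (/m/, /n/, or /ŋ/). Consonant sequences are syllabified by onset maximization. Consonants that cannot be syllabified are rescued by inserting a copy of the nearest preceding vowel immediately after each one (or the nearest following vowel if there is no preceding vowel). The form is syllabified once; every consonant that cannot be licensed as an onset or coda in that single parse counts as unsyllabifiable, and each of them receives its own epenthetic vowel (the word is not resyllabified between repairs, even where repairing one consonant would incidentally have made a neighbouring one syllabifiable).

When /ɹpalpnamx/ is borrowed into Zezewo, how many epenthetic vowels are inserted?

The unsyllabifiable consonants are /ɹ/, /l/, /p/, /x/; each receives one epenthetic vowel.

4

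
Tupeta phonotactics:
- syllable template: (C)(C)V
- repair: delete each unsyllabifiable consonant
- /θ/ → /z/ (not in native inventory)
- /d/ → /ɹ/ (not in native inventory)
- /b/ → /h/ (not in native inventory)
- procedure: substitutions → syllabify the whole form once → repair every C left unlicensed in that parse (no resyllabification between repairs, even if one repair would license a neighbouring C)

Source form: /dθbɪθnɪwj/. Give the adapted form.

zhɪznɪ

Substitution: /d/ → /ɹ/, /θ/ → /z/, /b/ → /h/, giving /ɹzhɪznɪwj/.
Under (C)(C)V, the unsyllabifiable consonants are /ɹ/, /w/, /j/ (no codas are permitted; onsets may contain at most 2 consonants).
Deleting the stranded consonants removes /ɹ/, /w/, /j/.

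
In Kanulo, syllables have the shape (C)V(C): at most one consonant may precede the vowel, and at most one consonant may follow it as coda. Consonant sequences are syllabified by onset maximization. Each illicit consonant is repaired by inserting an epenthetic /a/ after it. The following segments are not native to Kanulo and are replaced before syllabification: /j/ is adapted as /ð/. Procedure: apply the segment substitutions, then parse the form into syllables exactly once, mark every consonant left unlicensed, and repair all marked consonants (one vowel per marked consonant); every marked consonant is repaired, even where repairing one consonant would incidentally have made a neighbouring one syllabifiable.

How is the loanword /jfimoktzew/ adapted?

Substitution: /j/ → /ð/, giving /ðfimoktzew/.
The consonants /ð/, /t/ cannot be parsed into a legal (C)V(C) syllable (at most one coda consonant is licensed; onsets are limited to one consonant).
Inserting the epenthetic vowel yields /ð/ → /ða/, /t/ → /ta/.

ðafimoktazew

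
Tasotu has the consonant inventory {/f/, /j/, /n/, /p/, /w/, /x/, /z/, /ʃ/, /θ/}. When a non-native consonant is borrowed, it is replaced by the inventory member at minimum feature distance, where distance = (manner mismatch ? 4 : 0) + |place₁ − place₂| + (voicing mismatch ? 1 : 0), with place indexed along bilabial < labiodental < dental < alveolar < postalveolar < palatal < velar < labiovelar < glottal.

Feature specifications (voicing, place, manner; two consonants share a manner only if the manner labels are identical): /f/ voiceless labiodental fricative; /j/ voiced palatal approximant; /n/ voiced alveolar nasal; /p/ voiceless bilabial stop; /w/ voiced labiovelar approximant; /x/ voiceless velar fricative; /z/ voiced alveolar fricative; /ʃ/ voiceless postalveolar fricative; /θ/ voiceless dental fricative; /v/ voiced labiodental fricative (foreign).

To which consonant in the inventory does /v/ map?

/f/ is closest: same manner (fricative), place distance 0 (labiodental→labiodental), voicing differs (+1); total 1. Next closest is /z/ at distance 2.

f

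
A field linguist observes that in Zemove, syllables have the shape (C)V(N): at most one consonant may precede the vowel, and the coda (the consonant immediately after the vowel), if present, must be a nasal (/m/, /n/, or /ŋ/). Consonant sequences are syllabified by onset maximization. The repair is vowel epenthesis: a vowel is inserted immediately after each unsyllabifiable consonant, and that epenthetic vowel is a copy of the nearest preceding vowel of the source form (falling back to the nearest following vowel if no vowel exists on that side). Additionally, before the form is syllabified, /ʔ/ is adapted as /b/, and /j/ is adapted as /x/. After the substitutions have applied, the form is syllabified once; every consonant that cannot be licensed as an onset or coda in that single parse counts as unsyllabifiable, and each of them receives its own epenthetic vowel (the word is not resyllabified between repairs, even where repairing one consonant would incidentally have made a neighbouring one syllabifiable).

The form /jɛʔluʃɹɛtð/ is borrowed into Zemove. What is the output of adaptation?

Substitution: /j/ → /x/, /ʔ/ → /b/, giving /xɛbluʃɹɛtð/.
Syllabifying with onset maximization leaves /b/, /ʃ/, /t/, /ð/ stranded (only a nasal (/m/, /n/, or /ŋ/) is licensed in coda position; onsets are limited to one consonant).
Each unlicensed consonant becomes the onset of a new syllable: /b/ → /bɛ/, /ʃ/ → /ʃu/, /t/ → /tɛ/, /ð/ → /ðɛ/.

xɛbɛluʃuɹɛtɛðɛ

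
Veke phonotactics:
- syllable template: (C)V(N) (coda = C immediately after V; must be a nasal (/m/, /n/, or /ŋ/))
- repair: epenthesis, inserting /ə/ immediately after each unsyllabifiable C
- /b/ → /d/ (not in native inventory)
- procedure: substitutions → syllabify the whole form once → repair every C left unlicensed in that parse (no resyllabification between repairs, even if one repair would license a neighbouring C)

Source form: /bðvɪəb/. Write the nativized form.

Substitution: /b/ → /d/, giving /dðvɪəd/.
Under (C)V(N), the unsyllabifiable consonants are /d/, /ð/, /d/ (only a nasal (/m/, /n/, or /ŋ/) is licensed in coda position; onsets are limited to one consonant).
Each unlicensed consonant becomes the onset of a new syllable: /d/ → /də/, /ð/ → /ðə/, /d/ → /də/.

dəðəvɪədə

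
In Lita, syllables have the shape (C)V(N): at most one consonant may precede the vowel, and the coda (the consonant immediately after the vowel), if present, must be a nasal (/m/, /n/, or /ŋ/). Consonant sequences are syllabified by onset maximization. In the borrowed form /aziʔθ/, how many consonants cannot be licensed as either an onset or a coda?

Syllabifying with onset maximization leaves /ʔ/, /θ/ stranded (only a nasal (/m/, /n/, or /ŋ/) is licensed in coda position; onsets are limited to one consonant).

2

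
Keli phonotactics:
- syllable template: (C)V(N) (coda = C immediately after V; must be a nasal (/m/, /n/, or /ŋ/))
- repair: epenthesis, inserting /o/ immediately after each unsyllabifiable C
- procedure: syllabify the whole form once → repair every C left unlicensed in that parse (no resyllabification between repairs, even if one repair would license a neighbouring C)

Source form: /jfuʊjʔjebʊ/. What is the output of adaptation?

jofuʊjoʔojebʊ

Syllabifying with onset maximization leaves /j/, /j/, /ʔ/ stranded (only a nasal (/m/, /n/, or /ŋ/) is licensed in coda position; onsets are limited to one consonant).
Inserting the epenthetic vowel yields /j/ → /jo/, /j/ → /jo/, /ʔ/ → /ʔo/.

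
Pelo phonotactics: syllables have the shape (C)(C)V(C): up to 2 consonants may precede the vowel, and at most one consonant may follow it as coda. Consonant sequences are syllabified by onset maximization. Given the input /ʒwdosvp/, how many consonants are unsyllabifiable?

Under (C)(C)V(C), the unsyllabifiable consonants are /ʒ/, /v/, /p/ (at most one coda consonant is licensed; onsets may contain at most 2 consonants).

3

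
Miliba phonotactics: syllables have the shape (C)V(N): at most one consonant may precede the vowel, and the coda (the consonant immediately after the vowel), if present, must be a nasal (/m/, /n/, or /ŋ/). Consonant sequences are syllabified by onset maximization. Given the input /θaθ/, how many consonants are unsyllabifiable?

1

The consonants /θ/ cannot be parsed into a legal (C)V(N) syllable (only a nasal (/m/, /n/, or /ŋ/) is licensed in coda position; onsets are limited to one consonant).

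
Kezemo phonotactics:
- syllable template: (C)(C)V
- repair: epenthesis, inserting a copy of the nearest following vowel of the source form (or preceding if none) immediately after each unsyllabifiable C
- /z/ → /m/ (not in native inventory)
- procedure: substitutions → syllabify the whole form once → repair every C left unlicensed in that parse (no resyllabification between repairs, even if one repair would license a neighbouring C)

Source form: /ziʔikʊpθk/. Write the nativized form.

Substitution: /z/ → /m/, giving /miʔikʊpθk/.
Under (C)(C)V, the unsyllabifiable consonants are /p/, /θ/, /k/ (no codas are permitted; onsets may contain at most 2 consonants).
Inserting the epenthetic vowel yields /p/ → /pʊ/, /θ/ → /θʊ/, /k/ → /kʊ/.

miʔikʊpʊθʊkʊ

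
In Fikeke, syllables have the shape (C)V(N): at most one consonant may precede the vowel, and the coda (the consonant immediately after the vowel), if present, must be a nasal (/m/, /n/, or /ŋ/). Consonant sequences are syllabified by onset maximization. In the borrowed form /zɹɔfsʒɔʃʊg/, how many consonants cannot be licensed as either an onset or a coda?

4

The consonants /z/, /f/, /s/, /g/ cannot be parsed into a legal (C)V(N) syllable (only a nasal (/m/, /n/, or /ŋ/) is licensed in coda position; onsets are limited to one consonant).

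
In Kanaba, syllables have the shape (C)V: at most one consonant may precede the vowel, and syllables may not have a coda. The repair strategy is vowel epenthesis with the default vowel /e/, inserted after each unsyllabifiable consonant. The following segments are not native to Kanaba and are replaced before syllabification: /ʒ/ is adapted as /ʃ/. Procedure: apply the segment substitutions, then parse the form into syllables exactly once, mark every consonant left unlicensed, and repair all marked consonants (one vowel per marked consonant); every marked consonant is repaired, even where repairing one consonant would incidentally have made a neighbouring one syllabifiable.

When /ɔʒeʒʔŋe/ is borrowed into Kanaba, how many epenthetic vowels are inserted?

2

After substitution the input is /ɔʃeʃʔŋe/.
The unsyllabifiable consonants are /ʃ/, /ʔ/; each receives one epenthetic vowel.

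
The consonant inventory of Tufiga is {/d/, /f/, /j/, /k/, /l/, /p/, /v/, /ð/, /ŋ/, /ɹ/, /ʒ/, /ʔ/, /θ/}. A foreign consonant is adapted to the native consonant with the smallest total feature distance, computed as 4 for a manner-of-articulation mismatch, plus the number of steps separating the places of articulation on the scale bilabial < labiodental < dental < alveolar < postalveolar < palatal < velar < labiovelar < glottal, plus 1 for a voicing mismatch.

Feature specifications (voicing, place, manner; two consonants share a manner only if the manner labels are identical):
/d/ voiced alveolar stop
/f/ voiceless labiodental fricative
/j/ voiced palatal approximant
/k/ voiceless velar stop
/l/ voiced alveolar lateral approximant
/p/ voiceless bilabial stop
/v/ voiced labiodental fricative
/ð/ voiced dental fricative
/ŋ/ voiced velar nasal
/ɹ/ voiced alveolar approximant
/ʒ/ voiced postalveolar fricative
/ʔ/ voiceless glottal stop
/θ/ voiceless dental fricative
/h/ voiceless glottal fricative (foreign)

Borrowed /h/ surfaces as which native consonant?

/ʔ/ is closest: manner differs (fricative→stop, +4), place distance 0 (glottal→glottal), same voicing; total 4. Next closest is /ʒ/ at distance 5.

ʔ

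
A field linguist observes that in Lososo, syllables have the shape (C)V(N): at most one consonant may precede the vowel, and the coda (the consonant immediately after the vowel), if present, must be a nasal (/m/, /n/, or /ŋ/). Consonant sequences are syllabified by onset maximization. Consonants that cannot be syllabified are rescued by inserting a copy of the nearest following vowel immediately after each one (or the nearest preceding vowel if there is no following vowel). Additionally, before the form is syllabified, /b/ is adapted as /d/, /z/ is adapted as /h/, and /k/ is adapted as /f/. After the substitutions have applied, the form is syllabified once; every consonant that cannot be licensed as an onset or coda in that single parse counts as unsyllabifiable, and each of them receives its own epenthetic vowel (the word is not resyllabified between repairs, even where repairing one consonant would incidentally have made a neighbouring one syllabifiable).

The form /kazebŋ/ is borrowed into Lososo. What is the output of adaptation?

fahedeŋe

Substitution: /k/ → /f/, /z/ → /h/, /b/ → /d/, giving /fahedŋ/.
Syllabifying with onset maximization leaves /d/, /ŋ/ stranded (only a nasal (/m/, /n/, or /ŋ/) is licensed in coda position; onsets are limited to one consonant).
Epenthesis after each stranded consonant: /d/ → /de/, /ŋ/ → /ŋe/.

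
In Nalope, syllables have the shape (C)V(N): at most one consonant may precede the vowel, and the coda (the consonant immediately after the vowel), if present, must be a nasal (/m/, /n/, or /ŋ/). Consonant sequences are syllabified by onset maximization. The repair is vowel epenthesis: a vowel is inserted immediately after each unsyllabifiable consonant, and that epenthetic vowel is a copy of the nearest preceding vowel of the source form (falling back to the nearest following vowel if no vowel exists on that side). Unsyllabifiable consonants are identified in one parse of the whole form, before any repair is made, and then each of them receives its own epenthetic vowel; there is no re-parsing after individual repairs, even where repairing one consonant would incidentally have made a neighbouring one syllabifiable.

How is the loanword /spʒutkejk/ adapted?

The consonants /s/, /p/, /t/, /j/, /k/ cannot be parsed into a legal (C)V(N) syllable (only a nasal (/m/, /n/, or /ŋ/) is licensed in coda position; onsets are limited to one consonant).
Each unlicensed consonant becomes the onset of a new syllable: /s/ → /su/, /p/ → /pu/, /t/ → /tu/, /j/ → /je/, /k/ → /ke/.

supuʒutukejeke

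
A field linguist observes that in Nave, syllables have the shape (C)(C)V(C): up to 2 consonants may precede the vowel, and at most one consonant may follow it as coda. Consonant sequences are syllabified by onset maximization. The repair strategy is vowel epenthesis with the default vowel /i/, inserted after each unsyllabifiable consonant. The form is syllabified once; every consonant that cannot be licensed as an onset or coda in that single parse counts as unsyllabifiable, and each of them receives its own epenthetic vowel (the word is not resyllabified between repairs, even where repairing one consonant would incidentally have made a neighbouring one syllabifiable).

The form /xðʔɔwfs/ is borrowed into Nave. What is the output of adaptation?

Syllabifying with onset maximization leaves /x/, /f/, /s/ stranded (at most one coda consonant is licensed; onsets may contain at most 2 consonants).
Epenthesis after each stranded consonant: /x/ → /xi/, /f/ → /fi/, /s/ → /si/.

xiðʔɔwfisi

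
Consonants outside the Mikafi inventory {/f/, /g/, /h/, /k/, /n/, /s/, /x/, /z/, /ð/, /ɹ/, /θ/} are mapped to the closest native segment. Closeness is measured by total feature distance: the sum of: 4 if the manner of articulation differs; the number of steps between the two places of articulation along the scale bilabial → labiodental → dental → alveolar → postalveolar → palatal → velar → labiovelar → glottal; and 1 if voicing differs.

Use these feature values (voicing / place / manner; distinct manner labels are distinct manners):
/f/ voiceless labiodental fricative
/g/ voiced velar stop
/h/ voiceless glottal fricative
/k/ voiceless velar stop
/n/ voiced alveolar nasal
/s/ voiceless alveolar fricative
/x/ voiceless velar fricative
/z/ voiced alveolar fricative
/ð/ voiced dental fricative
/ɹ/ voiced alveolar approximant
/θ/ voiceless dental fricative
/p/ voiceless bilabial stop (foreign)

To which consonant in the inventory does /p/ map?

/f/ is closest: manner differs (stop→fricative, +4), place distance 1 (bilabial→labiodental), same voicing; total 5. Next closest is /k/ at distance 6.

f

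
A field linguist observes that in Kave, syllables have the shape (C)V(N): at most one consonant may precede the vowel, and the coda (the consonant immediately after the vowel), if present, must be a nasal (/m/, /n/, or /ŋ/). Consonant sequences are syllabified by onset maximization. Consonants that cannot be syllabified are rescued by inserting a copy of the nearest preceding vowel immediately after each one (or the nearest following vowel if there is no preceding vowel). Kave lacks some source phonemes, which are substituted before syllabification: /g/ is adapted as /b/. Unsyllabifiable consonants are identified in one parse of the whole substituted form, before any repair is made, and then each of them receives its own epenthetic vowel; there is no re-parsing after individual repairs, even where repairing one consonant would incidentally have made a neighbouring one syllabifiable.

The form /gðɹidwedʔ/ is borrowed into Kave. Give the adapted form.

Substitution: /g/ → /b/, giving /bðɹidwedʔ/.
Under (C)V(N), the unsyllabifiable consonants are /b/, /ð/, /d/, /d/, /ʔ/ (only a nasal (/m/, /n/, or /ŋ/) is licensed in coda position; onsets are limited to one consonant).
Epenthesis after each stranded consonant: /b/ → /bi/, /ð/ → /ði/, /d/ → /di/, /d/ → /de/, /ʔ/ → /ʔe/.

biðiɹidiwedeʔe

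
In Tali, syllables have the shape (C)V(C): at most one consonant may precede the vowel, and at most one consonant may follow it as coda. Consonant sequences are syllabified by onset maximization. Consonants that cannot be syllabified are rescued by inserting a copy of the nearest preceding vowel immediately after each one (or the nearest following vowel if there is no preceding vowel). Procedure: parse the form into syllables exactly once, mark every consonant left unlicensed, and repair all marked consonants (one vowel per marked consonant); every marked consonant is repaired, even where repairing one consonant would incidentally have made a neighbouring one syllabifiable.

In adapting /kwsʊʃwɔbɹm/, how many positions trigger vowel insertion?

4

The unsyllabifiable consonants are /k/, /w/, /ɹ/, /m/; each receives one epenthetic vowel.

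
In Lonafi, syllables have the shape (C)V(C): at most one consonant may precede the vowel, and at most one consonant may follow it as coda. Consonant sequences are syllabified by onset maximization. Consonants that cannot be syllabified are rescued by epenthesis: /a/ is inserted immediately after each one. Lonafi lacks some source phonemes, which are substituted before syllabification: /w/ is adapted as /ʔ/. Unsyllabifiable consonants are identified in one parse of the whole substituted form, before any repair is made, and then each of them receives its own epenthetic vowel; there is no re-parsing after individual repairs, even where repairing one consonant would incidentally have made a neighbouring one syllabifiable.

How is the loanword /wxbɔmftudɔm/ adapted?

ʔaxabɔmfatudɔm

Substitution: /w/ → /ʔ/, giving /ʔxbɔmftudɔm/.
Syllabifying with onset maximization leaves /ʔ/, /x/, /f/ stranded (at most one coda consonant is licensed; onsets are limited to one consonant).
Epenthesis after each stranded consonant: /ʔ/ → /ʔa/, /x/ → /xa/, /f/ → /fa/.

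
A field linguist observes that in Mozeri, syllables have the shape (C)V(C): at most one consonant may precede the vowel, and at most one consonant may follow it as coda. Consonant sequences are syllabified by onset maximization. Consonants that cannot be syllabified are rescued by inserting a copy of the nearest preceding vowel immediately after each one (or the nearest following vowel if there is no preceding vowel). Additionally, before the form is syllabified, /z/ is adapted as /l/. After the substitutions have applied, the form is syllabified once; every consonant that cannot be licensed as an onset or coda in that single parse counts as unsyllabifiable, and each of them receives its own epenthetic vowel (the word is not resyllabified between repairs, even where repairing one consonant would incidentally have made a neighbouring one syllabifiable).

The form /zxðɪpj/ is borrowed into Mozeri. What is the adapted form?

Substitution: /z/ → /l/, giving /lxðɪpj/.
Syllabifying with onset maximization leaves /l/, /x/, /j/ stranded (at most one coda consonant is licensed; onsets are limited to one consonant).
Inserting the epenthetic vowel yields /l/ → /lɪ/, /x/ → /xɪ/, /j/ → /jɪ/.

lɪxɪðɪpjɪ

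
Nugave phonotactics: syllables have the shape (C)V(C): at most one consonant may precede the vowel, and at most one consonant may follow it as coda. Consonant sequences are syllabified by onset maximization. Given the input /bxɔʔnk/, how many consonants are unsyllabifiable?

3

The consonants /b/, /n/, /k/ cannot be parsed into a legal (C)V(C) syllable (at most one coda consonant is licensed; onsets are limited to one consonant).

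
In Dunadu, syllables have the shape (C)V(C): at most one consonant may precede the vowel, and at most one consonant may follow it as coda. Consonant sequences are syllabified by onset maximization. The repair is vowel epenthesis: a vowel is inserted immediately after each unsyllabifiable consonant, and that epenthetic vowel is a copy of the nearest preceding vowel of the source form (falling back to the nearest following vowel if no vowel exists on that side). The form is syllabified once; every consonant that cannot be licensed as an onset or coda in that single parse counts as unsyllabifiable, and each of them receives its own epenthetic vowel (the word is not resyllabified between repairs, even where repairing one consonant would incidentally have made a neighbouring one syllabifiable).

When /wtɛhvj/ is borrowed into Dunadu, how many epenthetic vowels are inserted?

3

The unsyllabifiable consonants are /w/, /v/, /j/; each receives one epenthetic vowel.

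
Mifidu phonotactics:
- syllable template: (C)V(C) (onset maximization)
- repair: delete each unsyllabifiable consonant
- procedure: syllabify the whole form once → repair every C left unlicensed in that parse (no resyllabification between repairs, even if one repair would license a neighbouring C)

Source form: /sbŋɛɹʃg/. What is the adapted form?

ŋɛɹ

The consonants /s/, /b/, /ʃ/, /g/ cannot be parsed into a legal (C)V(C) syllable (at most one coda consonant is licensed; onsets are limited to one consonant).
Deleting the stranded consonants removes /s/, /b/, /ʃ/, /g/.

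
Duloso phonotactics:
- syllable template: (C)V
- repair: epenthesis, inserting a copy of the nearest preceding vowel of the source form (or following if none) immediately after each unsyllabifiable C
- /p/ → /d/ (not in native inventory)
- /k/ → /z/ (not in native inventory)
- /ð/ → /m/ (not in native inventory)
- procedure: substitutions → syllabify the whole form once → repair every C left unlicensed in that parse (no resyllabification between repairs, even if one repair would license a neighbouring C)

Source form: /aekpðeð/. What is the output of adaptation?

aezedememe

Substitution: /k/ → /z/, /p/ → /d/, /ð/ → /m/, giving /aezdmem/.
The consonants /z/, /d/, /m/ cannot be parsed into a legal (C)V syllable (no codas are permitted; onsets are limited to one consonant).
Epenthesis after each stranded consonant: /z/ → /ze/, /d/ → /de/, /m/ → /me/.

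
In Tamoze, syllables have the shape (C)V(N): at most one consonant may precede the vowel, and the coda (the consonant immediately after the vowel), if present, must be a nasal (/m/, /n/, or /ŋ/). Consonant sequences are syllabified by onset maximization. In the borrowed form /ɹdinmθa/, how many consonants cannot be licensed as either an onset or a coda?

2

Under (C)V(N), the unsyllabifiable consonants are /ɹ/, /m/ (only a nasal (/m/, /n/, or /ŋ/) is licensed in coda position; onsets are limited to one consonant).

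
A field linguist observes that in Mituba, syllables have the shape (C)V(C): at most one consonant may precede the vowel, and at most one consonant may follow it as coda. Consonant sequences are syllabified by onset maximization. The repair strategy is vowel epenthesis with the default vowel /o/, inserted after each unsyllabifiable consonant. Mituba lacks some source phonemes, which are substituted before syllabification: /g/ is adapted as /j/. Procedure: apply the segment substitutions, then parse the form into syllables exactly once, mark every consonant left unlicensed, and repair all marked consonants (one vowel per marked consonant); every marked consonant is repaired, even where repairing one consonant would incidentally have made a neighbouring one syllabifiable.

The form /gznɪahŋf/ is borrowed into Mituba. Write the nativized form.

jozonɪahŋofo

Substitution: /g/ → /j/, giving /jznɪahŋf/.
Under (C)V(C), the unsyllabifiable consonants are /j/, /z/, /ŋ/, /f/ (at most one coda consonant is licensed; onsets are limited to one consonant).
Each unlicensed consonant becomes the onset of a new syllable: /j/ → /jo/, /z/ → /zo/, /ŋ/ → /ŋo/, /f/ → /fo/.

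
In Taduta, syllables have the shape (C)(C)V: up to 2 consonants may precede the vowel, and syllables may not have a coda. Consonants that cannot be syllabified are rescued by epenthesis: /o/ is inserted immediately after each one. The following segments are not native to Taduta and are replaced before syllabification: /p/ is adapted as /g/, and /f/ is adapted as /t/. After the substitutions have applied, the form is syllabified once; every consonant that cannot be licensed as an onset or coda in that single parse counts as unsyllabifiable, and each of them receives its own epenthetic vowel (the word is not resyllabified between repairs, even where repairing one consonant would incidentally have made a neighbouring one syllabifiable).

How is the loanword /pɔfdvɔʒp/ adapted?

gɔtodvɔʒogo

Substitution: /p/ → /g/, /f/ → /t/, giving /gɔtdvɔʒg/.
Under (C)(C)V, the unsyllabifiable consonants are /t/, /ʒ/, /g/ (no codas are permitted; onsets may contain at most 2 consonants).
Each unlicensed consonant becomes the onset of a new syllable: /t/ → /to/, /ʒ/ → /ʒo/, /g/ → /go/.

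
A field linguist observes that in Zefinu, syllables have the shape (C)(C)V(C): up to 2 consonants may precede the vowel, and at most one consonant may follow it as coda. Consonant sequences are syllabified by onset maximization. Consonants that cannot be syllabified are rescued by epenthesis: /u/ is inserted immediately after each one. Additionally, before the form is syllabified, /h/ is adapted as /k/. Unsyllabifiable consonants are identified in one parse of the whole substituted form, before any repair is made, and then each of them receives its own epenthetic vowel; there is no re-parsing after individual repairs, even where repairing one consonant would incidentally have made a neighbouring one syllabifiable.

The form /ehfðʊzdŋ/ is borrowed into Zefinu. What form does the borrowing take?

Substitution: /h/ → /k/, giving /ekfðʊzdŋ/.
Under (C)(C)V(C), the unsyllabifiable consonants are /d/, /ŋ/ (at most one coda consonant is licensed; onsets may contain at most 2 consonants).
Inserting the epenthetic vowel yields /d/ → /du/, /ŋ/ → /ŋu/.

ekfðʊzduŋu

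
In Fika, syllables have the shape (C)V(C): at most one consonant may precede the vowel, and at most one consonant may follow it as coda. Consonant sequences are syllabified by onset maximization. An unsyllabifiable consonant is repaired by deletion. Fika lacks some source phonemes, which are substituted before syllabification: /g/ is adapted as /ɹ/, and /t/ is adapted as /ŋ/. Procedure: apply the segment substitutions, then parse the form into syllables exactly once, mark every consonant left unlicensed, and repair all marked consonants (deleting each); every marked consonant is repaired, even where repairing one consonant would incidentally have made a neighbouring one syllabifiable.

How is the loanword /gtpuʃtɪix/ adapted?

puʃŋɪix

Substitution: /g/ → /ɹ/, /t/ → /ŋ/, giving /ɹŋpuʃŋɪix/.
The consonants /ɹ/, /ŋ/ cannot be parsed into a legal (C)V(C) syllable (at most one coda consonant is licensed; onsets are limited to one consonant).
Deletion applies to /ɹ/, /ŋ/.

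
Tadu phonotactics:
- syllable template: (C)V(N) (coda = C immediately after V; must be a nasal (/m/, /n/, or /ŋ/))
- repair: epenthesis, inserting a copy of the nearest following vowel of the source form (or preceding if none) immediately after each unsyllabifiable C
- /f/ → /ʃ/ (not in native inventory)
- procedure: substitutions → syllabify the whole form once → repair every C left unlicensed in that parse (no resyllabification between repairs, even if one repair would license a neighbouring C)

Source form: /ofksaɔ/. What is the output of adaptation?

Substitution: /f/ → /ʃ/, giving /oʃksaɔ/.
Syllabifying with onset maximization leaves /ʃ/, /k/ stranded (only a nasal (/m/, /n/, or /ŋ/) is licensed in coda position; onsets are limited to one consonant).
Inserting the epenthetic vowel yields /ʃ/ → /ʃa/, /k/ → /ka/.

oʃakasaɔ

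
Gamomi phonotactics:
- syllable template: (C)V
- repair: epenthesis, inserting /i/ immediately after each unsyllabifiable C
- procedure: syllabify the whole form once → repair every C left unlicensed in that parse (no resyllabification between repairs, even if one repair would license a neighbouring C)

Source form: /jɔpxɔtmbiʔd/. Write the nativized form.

Under (C)V, the unsyllabifiable consonants are /p/, /t/, /m/, /ʔ/, /d/ (no codas are permitted; onsets are limited to one consonant).
Each unlicensed consonant becomes the onset of a new syllable: /p/ → /pi/, /t/ → /ti/, /m/ → /mi/, /ʔ/ → /ʔi/, /d/ → /di/.

jɔpixɔtimibiʔidi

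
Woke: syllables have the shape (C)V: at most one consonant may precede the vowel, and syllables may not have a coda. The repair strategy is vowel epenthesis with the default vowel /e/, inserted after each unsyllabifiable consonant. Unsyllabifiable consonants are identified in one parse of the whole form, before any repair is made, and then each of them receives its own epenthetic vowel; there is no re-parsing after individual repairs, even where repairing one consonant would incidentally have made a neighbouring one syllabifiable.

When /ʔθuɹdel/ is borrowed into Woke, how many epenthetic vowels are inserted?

The unsyllabifiable consonants are /ʔ/, /ɹ/, /l/; each receives one epenthetic vowel.

3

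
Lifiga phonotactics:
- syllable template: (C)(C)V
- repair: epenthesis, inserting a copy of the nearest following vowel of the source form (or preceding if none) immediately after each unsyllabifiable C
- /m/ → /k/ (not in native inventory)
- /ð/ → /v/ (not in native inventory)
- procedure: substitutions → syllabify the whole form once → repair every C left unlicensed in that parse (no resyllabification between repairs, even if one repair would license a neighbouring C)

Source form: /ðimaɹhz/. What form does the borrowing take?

Substitution: /ð/ → /v/, /m/ → /k/, giving /vikaɹhz/.
The consonants /ɹ/, /h/, /z/ cannot be parsed into a legal (C)(C)V syllable (no codas are permitted; onsets may contain at most 2 consonants).
Inserting the epenthetic vowel yields /ɹ/ → /ɹa/, /h/ → /ha/, /z/ → /za/.

vikaɹahaza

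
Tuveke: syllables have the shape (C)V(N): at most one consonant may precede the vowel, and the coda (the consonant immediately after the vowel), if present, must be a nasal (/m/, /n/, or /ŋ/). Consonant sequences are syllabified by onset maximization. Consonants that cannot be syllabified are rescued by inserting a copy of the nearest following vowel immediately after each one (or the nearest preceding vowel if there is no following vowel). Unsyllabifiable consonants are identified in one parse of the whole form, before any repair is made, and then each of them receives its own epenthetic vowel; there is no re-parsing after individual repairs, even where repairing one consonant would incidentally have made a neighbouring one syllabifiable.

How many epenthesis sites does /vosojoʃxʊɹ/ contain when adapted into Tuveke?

2

The unsyllabifiable consonants are /ʃ/, /ɹ/; each receives one epenthetic vowel.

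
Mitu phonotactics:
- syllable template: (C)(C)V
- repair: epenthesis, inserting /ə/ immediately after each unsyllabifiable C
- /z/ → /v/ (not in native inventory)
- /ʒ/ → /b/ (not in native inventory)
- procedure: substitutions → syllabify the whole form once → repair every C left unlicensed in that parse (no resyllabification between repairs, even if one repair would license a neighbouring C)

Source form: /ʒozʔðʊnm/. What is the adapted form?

bovəʔðʊnəmə

Substitution: /ʒ/ → /b/, /z/ → /v/, giving /bovʔðʊnm/.
The consonants /v/, /n/, /m/ cannot be parsed into a legal (C)(C)V syllable (no codas are permitted; onsets may contain at most 2 consonants).
Inserting the epenthetic vowel yields /v/ → /və/, /n/ → /nə/, /m/ → /mə/.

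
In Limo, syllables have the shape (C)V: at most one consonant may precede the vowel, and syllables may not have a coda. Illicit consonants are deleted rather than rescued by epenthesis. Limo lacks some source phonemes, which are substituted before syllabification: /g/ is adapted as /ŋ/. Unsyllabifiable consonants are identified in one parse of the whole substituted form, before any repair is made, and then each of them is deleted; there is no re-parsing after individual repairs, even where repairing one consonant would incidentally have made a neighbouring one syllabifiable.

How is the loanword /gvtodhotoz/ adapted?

Substitution: /g/ → /ŋ/, giving /ŋvtodhotoz/.
Under (C)V, the unsyllabifiable consonants are /ŋ/, /v/, /d/, /z/ (no codas are permitted; onsets are limited to one consonant).
Each unlicensed consonant is deleted: /ŋ/, /v/, /d/, /z/.

tohoto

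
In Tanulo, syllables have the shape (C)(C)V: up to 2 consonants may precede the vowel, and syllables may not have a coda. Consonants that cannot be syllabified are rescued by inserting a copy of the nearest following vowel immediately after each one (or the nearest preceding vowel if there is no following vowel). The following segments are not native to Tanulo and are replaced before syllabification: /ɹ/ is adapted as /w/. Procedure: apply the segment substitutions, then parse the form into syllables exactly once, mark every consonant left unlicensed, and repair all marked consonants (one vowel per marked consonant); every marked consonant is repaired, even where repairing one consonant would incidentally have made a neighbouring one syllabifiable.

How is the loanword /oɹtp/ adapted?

Substitution: /ɹ/ → /w/, giving /owtp/.
The consonants /w/, /t/, /p/ cannot be parsed into a legal (C)(C)V syllable (no codas are permitted; onsets may contain at most 2 consonants).
Epenthesis after each stranded consonant: /w/ → /wo/, /t/ → /to/, /p/ → /po/.

owotopo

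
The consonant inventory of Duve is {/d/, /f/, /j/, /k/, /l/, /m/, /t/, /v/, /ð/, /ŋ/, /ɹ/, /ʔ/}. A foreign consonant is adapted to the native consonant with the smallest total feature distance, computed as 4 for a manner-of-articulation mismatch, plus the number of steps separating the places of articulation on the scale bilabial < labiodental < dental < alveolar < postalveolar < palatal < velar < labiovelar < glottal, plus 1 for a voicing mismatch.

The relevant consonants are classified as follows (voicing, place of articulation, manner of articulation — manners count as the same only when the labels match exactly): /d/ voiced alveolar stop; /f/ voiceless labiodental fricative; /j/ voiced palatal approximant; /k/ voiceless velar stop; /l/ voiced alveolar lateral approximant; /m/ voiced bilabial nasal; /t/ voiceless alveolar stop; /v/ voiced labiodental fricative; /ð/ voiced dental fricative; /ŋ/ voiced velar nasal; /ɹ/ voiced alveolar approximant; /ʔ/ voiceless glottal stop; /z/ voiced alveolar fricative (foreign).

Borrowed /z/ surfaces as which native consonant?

ð

/ð/ is closest: same manner (fricative), place distance 1 (alveolar→dental), same voicing; total 1. Next closest is /v/ at distance 2.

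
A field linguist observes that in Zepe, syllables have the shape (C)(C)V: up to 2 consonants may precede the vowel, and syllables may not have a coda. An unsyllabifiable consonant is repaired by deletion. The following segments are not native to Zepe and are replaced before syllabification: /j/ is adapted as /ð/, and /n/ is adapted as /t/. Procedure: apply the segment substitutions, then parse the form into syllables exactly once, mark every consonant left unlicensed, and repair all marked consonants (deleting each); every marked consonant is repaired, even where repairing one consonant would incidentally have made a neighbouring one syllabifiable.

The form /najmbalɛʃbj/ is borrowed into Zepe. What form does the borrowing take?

Substitution: /n/ → /t/, /j/ → /ð/, giving /taðmbalɛʃbð/.
The consonants /ð/, /ʃ/, /b/, /ð/ cannot be parsed into a legal (C)(C)V syllable (no codas are permitted; onsets may contain at most 2 consonants).
Deleting the stranded consonants removes /ð/, /ʃ/, /b/, /ð/.

tambalɛ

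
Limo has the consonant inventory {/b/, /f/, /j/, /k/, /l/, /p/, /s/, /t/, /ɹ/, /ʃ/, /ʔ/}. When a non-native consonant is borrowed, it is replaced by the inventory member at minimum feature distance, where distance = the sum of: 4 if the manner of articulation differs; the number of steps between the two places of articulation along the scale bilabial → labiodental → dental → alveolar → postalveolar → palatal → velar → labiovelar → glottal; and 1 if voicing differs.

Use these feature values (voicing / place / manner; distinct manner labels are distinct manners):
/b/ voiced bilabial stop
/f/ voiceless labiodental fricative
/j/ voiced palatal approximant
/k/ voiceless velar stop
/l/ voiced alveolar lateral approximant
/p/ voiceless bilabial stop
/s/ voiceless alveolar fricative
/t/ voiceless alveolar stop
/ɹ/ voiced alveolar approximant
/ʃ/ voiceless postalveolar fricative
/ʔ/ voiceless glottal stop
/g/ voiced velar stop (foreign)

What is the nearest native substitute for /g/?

/k/ is closest: same manner (stop), place distance 0 (velar→velar), voicing differs (+1); total 1. Next closest is /ʔ/ at distance 3.

k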